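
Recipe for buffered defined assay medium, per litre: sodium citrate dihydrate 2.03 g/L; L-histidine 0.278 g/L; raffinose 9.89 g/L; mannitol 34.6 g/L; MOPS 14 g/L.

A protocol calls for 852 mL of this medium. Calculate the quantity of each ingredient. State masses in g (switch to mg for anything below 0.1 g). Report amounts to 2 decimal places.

Target volume = 852 mL = 0.852 L.
sodium citrate dihydrate: 2.03 g/L × 0.852 L = 1.73 g
L-histidine: 0.278 g/L × 0.852 L = 0.24 g
raffinose: 9.89 g/L × 0.852 L = 8.43 g
mannitol: 34.6 g/L × 0.852 L = 29.48 g
MOPS: 14 g/L × 0.852 L = 11.93 g

sodium citrate dihydrate 1.73 g; L-histidine 0.24 g; raffinose 8.43 g; mannitol 29.48 g; MOPS 11.93 g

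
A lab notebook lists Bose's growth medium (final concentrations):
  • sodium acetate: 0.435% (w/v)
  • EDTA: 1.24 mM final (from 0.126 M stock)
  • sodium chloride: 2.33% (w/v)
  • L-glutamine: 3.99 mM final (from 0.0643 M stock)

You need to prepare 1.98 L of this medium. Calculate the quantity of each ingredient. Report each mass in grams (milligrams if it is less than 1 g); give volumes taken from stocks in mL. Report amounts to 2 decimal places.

Scale factor relative to 1 L: 1.98.
sodium acetate: 0.435 g per 100 mL × 1980 mL ÷ 100 = 8.61 g
EDTA: C1V1 = C2V2 → 1.24 mM × 1980 mL ÷ 126 mM = 19.49 mL
sodium chloride: 2.33 g per 100 mL × 1980 mL ÷ 100 = 46.13 g
L-glutamine: dilute stock: 3.99 mM × 1980 mL ÷ 64.3 mM = 122.86 mL

sodium acetate 8.61 g; EDTA 19.49 mL; sodium chloride 46.13 g; L-glutamine 122.86 mL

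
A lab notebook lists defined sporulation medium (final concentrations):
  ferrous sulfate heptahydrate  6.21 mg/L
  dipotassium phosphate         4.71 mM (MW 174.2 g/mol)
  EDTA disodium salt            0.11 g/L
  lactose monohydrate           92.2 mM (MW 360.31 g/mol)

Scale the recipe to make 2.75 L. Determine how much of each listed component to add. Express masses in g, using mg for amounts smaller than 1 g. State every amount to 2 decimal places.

ferrous sulfate heptahydrate 17.08 mg; dipotassium phosphate 2.26 g; EDTA disodium salt 302.50 mg; lactose monohydrate 91.36 g

Scale factor relative to 1 L: 2.75.
ferrous sulfate heptahydrate: 6.21 mg/L × 2.75 L = 17.08 mg
dipotassium phosphate: 4.71 mmol/L × 174.2 g/mol × 2.75 L ÷ 1000 = 2.26 g
EDTA disodium salt: 0.11 g/L × 2.75 L = 0.3025 g = 302.50 mg
lactose monohydrate: 92.2 mmol/L × 360.31 g/mol × 2.75 L ÷ 1000 = 91.36 g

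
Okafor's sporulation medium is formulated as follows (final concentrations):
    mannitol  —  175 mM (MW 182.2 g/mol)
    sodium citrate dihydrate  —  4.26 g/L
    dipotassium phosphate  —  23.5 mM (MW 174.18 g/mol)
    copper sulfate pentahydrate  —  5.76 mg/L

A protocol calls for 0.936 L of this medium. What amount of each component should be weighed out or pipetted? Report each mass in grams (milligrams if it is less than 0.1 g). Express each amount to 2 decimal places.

mannitol 29.84 g; sodium citrate dihydrate 3.99 g; dipotassium phosphate 3.83 g; copper sulfate pentahydrate 5.39 mg

Working volume: 0.936 L.
mannitol: 175 mmol/L × 182.2 g/mol × 0.936 L ÷ 1000 = 29.84 g
sodium citrate dihydrate: 4.26 g/L × 0.936 L = 3.99 g
dipotassium phosphate: 23.5 mmol/L × 174.18 g/mol × 0.936 L ÷ 1000 = 3.83 g
copper sulfate pentahydrate: 5.76 mg/L × 0.936 L = 5.39 mg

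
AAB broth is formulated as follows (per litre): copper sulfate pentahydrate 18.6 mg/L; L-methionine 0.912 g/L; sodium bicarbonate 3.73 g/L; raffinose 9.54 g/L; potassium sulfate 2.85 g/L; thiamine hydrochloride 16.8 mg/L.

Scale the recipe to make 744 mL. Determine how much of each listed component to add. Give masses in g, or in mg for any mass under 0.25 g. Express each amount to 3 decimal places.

Scale factor relative to 1 L: 0.744.
copper sulfate pentahydrate: 18.6 mg/L × 0.744 L = 13.838 mg
L-methionine: 0.912 g/L × 0.744 L = 0.679 g
sodium bicarbonate: 3.73 g/L × 0.744 L = 2.775 g
raffinose: 9.54 g/L × 0.744 L = 7.098 g
potassium sulfate: 2.85 g/L × 0.744 L = 2.120 g
thiamine hydrochloride: 16.8 mg/L × 0.744 L = 12.499 mg

copper sulfate pentahydrate 13.838 mg; L-methionine 0.679 g; sodium bicarbonate 2.775 g; raffinose 7.098 g; potassium sulfate 2.120 g; thiamine hydrochloride 12.499 mg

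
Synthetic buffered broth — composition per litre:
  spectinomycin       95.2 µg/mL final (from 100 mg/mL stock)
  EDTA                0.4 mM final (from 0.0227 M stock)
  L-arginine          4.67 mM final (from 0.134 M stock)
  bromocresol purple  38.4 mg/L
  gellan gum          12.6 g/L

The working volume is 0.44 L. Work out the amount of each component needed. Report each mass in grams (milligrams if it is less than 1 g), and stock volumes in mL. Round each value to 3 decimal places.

Scale factor relative to 1 L: 0.44.
spectinomycin: C1V1 = C2V2 → 95.2 µg/mL × 440 mL ÷ 100000 µg/mL = 0.419 mL
EDTA: C1V1 = C2V2 → 0.4 mM × 440 mL ÷ 22.7 mM = 7.753 mL
L-arginine: V = C2·V2/C1 = 4.67 mM × 440 mL ÷ 134 mM = 15.334 mL
bromocresol purple: 38.4 mg/L × 0.44 L = 16.896 mg
gellan gum: 12.6 g/L × 0.44 L = 5.544 g

spectinomycin 0.419 mL; EDTA 7.753 mL; L-arginine 15.334 mL; bromocresol purple 16.896 mg; gellan gum 5.544 g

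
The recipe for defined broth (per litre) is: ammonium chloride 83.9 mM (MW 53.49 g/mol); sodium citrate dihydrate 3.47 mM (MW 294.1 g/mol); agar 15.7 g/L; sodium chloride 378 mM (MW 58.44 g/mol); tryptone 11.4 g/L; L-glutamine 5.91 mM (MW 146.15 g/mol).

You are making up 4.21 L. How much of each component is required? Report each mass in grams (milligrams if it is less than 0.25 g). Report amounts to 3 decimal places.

ammonium chloride 18.894 g; sodium citrate dihydrate 4.296 g; agar 66.097 g; sodium chloride 93.000 g; tryptone 47.994 g; L-glutamine 3.636 g

Working volume: 4.21 L.
ammonium chloride: 83.9 mmol/L × 53.49 g/mol × 4.21 L ÷ 1000 = 18.894 g
sodium citrate dihydrate: 3.47 mmol/L × 294.1 g/mol × 4.21 L ÷ 1000 = 4.296 g
agar: 15.7 g/L × 4.21 L = 66.097 g
sodium chloride: 378 mmol/L × 58.44 g/mol × 4.21 L ÷ 1000 = 93.000 g
tryptone: 11.4 g/L × 4.21 L = 47.994 g
L-glutamine: 5.91 mmol/L × 146.15 g/mol × 4.21 L ÷ 1000 = 3.636 g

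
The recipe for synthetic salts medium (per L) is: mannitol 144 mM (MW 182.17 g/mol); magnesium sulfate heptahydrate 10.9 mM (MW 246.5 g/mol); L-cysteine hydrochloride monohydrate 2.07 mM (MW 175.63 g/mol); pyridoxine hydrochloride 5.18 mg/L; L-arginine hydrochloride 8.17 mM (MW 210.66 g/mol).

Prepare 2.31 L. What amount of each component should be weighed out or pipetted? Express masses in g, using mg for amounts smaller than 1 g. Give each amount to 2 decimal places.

mannitol 60.60 g; magnesium sulfate heptahydrate 6.21 g; L-cysteine hydrochloride monohydrate 839.81 mg; pyridoxine hydrochloride 11.97 mg; L-arginine hydrochloride 3.98 g

Working volume: 2.31 L.
mannitol: 144 mmol/L × 182.17 g/mol × 2.31 L ÷ 1000 = 60.60 g
magnesium sulfate heptahydrate: 10.9 mmol/L × 246.5 g/mol × 2.31 L ÷ 1000 = 6.21 g
L-cysteine hydrochloride monohydrate: 2.07 mmol/L × 175.63 mg/mmol × 2.31 L = 839.81 mg
pyridoxine hydrochloride: 5.18 mg/L × 2.31 L = 11.97 mg
L-arginine hydrochloride: 8.17 mmol/L × 210.66 g/mol × 2.31 L ÷ 1000 = 3.98 g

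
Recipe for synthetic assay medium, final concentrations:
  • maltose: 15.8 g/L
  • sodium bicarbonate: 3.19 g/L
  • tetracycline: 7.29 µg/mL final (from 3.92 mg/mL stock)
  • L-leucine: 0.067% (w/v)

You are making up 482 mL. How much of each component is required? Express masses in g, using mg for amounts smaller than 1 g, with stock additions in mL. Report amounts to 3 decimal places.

Target volume = 482 mL = 0.482 L.
maltose: 15.8 g/L × 0.482 L = 7.616 g
sodium bicarbonate: 3.19 g/L × 0.482 L = 1.538 g
tetracycline: dilute stock: 7.29 µg/mL × 482 mL ÷ 3920 µg/mL = 0.896 mL
L-leucine: 0.067 g per 100 mL × 482 mL ÷ 100 = 0.32294 g = 322.940 mg

maltose 7.616 g; sodium bicarbonate 1.538 g; tetracycline 0.896 mL; L-leucine 322.940 mg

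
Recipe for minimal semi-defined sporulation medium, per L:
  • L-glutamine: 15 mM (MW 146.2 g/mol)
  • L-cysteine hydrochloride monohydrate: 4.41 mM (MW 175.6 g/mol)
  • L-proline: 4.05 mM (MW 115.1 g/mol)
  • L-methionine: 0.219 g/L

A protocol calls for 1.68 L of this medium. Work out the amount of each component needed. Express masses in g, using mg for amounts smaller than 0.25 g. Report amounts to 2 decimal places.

Scale factor relative to 1 L: 1.68.
L-glutamine: 15 mmol/L × 146.2 g/mol × 1.68 L ÷ 1000 = 3.68 g
L-cysteine hydrochloride monohydrate: 4.41 mmol/L × 175.6 g/mol × 1.68 L ÷ 1000 = 1.30 g
L-proline: 4.05 mmol/L × 115.1 g/mol × 1.68 L ÷ 1000 = 0.78 g
L-methionine: 0.219 g/L × 1.68 L = 0.37 g

L-glutamine 3.68 g; L-cysteine hydrochloride monohydrate 1.30 g; L-proline 0.78 g; L-methionine 0.37 g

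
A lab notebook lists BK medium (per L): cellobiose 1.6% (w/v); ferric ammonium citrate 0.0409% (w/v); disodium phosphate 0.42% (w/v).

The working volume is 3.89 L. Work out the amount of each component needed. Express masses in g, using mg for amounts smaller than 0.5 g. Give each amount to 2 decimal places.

cellobiose 62.24 g; ferric ammonium citrate 1.59 g; disodium phosphate 16.34 g

Scale factor relative to 1 L: 3.89.
cellobiose: 1.6 g per 100 mL × 3890 mL ÷ 100 = 62.24 g
ferric ammonium citrate: 0.0409% w/v = 0.409 g/L → 0.409 × 3.89 L = 1.59 g
disodium phosphate: 0.42% w/v = 4.2 g/L → 4.2 × 3.89 L = 16.34 g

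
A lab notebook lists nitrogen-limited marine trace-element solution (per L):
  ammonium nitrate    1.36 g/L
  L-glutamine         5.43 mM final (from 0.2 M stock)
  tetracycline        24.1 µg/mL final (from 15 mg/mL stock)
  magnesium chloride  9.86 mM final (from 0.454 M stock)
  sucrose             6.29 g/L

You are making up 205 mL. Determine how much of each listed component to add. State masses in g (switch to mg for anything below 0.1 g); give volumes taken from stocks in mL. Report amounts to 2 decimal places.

Scale factor relative to 1 L: 0.205.
ammonium nitrate: 1.36 g/L × 0.205 L = 0.28 g
L-glutamine: C1V1 = C2V2 → 5.43 mM × 205 mL ÷ 200 mM = 5.57 mL
tetracycline: V = C2·V2/C1 = 24.1 µg/mL × 205 mL ÷ 15000 µg/mL = 0.33 mL
magnesium chloride: dilute stock: 9.86 mM × 205 mL ÷ 454 mM = 4.45 mL
sucrose: 6.29 g/L × 0.205 L = 1.29 g

ammonium nitrate 0.28 g; L-glutamine 5.57 mL; tetracycline 0.33 mL; magnesium chloride 4.45 mL; sucrose 1.29 g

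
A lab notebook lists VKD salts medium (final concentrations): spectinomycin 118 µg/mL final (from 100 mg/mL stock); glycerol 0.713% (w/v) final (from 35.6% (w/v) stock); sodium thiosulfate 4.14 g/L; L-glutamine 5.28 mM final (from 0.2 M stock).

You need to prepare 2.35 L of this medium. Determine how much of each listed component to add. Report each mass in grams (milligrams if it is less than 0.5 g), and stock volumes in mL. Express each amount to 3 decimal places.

Working volume: 2.35 L.
spectinomycin: C1V1 = C2V2 → 118 µg/mL × 2350 mL ÷ 100000 µg/mL = 2.773 mL
glycerol: dilute stock: 0.713% ÷ 35.6% × 2350 mL = 47.066 mL
sodium thiosulfate: 4.14 g/L × 2.35 L = 9.729 g
L-glutamine: C1V1 = C2V2 → 5.28 mM × 2350 mL ÷ 200 mM = 62.040 mL

spectinomycin 2.773 mL; glycerol 47.066 mL; sodium thiosulfate 9.729 g; L-glutamine 62.040 mL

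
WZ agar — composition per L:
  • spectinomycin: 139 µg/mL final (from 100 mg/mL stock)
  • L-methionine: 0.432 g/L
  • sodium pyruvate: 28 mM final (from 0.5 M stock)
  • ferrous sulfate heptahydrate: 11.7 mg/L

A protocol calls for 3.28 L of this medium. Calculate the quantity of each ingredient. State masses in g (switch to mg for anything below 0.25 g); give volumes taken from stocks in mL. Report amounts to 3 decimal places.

Scale factor relative to 1 L: 3.28.
spectinomycin: V = C2·V2/C1 = 139 µg/mL × 3280 mL ÷ 100000 µg/mL = 4.559 mL
L-methionine: 0.432 g/L × 3.28 L = 1.417 g
sodium pyruvate: dilute stock: 28 mM × 3280 mL ÷ 500 mM = 183.680 mL
ferrous sulfate heptahydrate: 11.7 mg/L × 3.28 L = 38.376 mg

spectinomycin 4.559 mL; L-methionine 1.417 g; sodium pyruvate 183.680 mL; ferrous sulfate heptahydrate 38.376 mg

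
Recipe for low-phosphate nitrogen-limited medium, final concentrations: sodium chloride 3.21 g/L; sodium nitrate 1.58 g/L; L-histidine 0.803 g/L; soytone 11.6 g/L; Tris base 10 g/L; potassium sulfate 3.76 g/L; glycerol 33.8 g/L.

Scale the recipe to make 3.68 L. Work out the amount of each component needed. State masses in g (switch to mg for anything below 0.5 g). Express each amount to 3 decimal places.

Scale factor relative to 1 L: 3.68.
sodium chloride: 3.21 g/L × 3.68 L = 11.813 g
sodium nitrate: 1.58 g/L × 3.68 L = 5.814 g
L-histidine: 0.803 g/L × 3.68 L = 2.955 g
soytone: 11.6 g/L × 3.68 L = 42.688 g
Tris base: 10 g/L × 3.68 L = 36.800 g
potassium sulfate: 3.76 g/L × 3.68 L = 13.837 g
glycerol: 33.8 g/L × 3.68 L = 124.384 g

sodium chloride 11.813 g; sodium nitrate 5.814 g; L-histidine 2.955 g; soytone 42.688 g; Tris base 36.800 g; potassium sulfate 13.837 g; glycerol 124.384 g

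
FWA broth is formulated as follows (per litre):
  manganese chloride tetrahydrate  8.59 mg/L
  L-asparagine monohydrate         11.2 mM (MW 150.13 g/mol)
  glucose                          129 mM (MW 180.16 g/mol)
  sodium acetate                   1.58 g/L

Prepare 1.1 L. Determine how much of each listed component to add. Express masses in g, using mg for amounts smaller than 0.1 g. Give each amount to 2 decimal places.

manganese chloride tetrahydrate 9.45 mg; L-asparagine monohydrate 1.85 g; glucose 25.56 g; sodium acetate 1.74 g

Scale factor relative to 1 L: 1.1.
manganese chloride tetrahydrate: 8.59 mg/L × 1.1 L = 9.45 mg
L-asparagine monohydrate: 11.2 mmol/L × 150.13 g/mol × 1.1 L ÷ 1000 = 1.85 g
glucose: 129 mmol/L × 180.16 g/mol × 1.1 L ÷ 1000 = 25.56 g
sodium acetate: 1.58 g/L × 1.1 L = 1.74 g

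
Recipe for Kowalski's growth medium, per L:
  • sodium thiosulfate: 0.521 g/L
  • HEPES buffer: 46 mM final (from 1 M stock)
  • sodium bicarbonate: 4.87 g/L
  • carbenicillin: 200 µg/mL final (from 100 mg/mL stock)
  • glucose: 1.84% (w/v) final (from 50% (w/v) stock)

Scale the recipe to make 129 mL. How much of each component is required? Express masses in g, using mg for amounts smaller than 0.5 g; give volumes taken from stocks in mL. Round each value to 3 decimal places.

sodium thiosulfate 67.209 mg; HEPES buffer 5.934 mL; sodium bicarbonate 0.628 g; carbenicillin 0.258 mL; glucose 4.747 mL

Target volume = 129 mL = 0.129 L.
sodium thiosulfate: 0.521 g/L × 0.129 L = 0.067209 g = 67.209 mg
HEPES buffer: C1V1 = C2V2 → 46 mM × 129 mL ÷ 1000 mM = 5.934 mL
sodium bicarbonate: 4.87 g/L × 0.129 L = 0.628 g
carbenicillin: dilute stock: 200 µg/mL × 129 mL ÷ 100000 µg/mL = 0.258 mL
glucose: C1V1 = C2V2 → 1.84% ÷ 50% × 129 mL = 4.747 mL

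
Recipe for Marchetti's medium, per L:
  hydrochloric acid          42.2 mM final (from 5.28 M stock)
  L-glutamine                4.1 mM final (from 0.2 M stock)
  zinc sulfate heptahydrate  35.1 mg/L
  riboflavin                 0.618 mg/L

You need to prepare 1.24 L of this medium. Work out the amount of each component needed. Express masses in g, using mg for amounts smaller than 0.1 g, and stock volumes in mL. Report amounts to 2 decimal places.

Scale factor relative to 1 L: 1.24.
hydrochloric acid: dilute stock: 42.2 mM × 1240 mL ÷ 5280 mM = 9.91 mL
L-glutamine: V = C2·V2/C1 = 4.1 mM × 1240 mL ÷ 200 mM = 25.42 mL
zinc sulfate heptahydrate: 35.1 mg/L × 1.24 L = 43.52 mg
riboflavin: 0.618 mg/L × 1.24 L = 0.77 mg

hydrochloric acid 9.91 mL; L-glutamine 25.42 mL; zinc sulfate heptahydrate 43.52 mg; riboflavin 0.77 mg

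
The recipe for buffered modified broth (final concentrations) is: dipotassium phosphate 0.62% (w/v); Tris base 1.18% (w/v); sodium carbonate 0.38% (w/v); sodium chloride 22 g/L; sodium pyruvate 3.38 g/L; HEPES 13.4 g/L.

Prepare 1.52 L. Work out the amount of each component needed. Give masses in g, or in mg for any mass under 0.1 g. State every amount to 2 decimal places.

Working volume: 1.52 L.
dipotassium phosphate: 0.62% w/v = 6.2 g/L → 6.2 × 1.52 L = 9.42 g
Tris base: 1.18% w/v = 11.8 g/L → 11.8 × 1.52 L = 17.94 g
sodium carbonate: 0.38 g per 100 mL × 1520 mL ÷ 100 = 5.78 g
sodium chloride: 22 g/L × 1.52 L = 33.44 g
sodium pyruvate: 3.38 g/L × 1.52 L = 5.14 g
HEPES: 13.4 g/L × 1.52 L = 20.37 g

dipotassium phosphate 9.42 g; Tris base 17.94 g; sodium carbonate 5.78 g; sodium chloride 33.44 g; sodium pyruvate 5.14 g; HEPES 20.37 g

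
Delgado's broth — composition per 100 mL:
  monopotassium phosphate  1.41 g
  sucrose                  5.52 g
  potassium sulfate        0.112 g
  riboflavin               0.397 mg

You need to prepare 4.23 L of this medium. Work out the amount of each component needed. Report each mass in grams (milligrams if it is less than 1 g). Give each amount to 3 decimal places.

Ratio of target to recipe volume: 4230 / 100 = 42.3.
monopotassium phosphate: 1.41 g × (4230 mL / 100 mL) = 59.643 g
sucrose: 5.52 g × (4230 mL / 100 mL) = 233.496 g
potassium sulfate: 0.112 g × (4230 mL / 100 mL) = 4.738 g
riboflavin: 0.397 mg × (4230 mL / 100 mL) = 16.793 mg

monopotassium phosphate 59.643 g; sucrose 233.496 g; potassium sulfate 4.738 g; riboflavin 16.793 mg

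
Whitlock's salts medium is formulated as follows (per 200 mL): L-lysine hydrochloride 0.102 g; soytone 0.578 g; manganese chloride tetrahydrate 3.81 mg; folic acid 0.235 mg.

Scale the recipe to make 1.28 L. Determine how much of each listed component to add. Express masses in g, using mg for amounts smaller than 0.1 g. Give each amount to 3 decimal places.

Ratio of target to recipe volume: 1280 / 200 = 6.4.
L-lysine hydrochloride: 0.102 g × (1280 mL / 200 mL) = 0.653 g
soytone: 0.578 g × (1280 mL / 200 mL) = 3.699 g
manganese chloride tetrahydrate: 3.81 mg × (1280 mL / 200 mL) = 24.384 mg
folic acid: 0.235 mg × (1280 mL / 200 mL) = 1.504 mg

L-lysine hydrochloride 0.653 g; soytone 3.699 g; manganese chloride tetrahydrate 24.384 mg; folic acid 1.504 mg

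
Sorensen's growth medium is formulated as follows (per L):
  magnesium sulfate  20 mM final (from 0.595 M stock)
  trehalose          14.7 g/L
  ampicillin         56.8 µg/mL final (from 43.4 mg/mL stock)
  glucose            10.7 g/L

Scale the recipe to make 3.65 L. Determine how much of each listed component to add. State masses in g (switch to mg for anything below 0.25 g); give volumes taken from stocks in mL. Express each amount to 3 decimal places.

Working volume: 3.65 L.
magnesium sulfate: V = C2·V2/C1 = 20 mM × 3650 mL ÷ 595 mM = 122.689 mL
trehalose: 14.7 g/L × 3.65 L = 53.655 g
ampicillin: C1V1 = C2V2 → 56.8 µg/mL × 3650 mL ÷ 43400 µg/mL = 4.777 mL
glucose: 10.7 g/L × 3.65 L = 39.055 g

magnesium sulfate 122.689 mL; trehalose 53.655 g; ampicillin 4.777 mL; glucose 39.055 g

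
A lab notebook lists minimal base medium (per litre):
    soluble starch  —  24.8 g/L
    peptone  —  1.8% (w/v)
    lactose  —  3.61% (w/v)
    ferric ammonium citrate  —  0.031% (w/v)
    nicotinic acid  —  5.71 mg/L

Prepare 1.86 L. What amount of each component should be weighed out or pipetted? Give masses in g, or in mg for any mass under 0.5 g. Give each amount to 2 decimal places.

Working volume: 1.86 L.
soluble starch: 24.8 g/L × 1.86 L = 46.13 g
peptone: 1.8 g per 100 mL × 1860 mL ÷ 100 = 33.48 g
lactose: 3.61 g per 100 mL × 1860 mL ÷ 100 = 67.15 g
ferric ammonium citrate: 0.031% w/v = 0.31 g/L → 0.31 × 1.86 L = 0.58 g
nicotinic acid: 5.71 mg/L × 1.86 L = 10.62 mg

soluble starch 46.13 g; peptone 33.48 g; lactose 67.15 g; ferric ammonium citrate 0.58 g; nicotinic acid 10.62 mg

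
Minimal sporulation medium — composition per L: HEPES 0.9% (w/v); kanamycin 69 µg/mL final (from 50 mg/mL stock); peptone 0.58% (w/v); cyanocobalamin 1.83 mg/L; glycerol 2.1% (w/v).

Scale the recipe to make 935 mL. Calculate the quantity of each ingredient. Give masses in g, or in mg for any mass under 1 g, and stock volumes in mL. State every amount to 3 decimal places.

Working volume: 935 mL = 0.935 L.
HEPES: 0.9% w/v = 9 g/L → 9 × 0.935 L = 8.415 g
kanamycin: V = C2·V2/C1 = 69 µg/mL × 935 mL ÷ 50000 µg/mL = 1.290 mL
peptone: 0.58 g per 100 mL × 935 mL ÷ 100 = 5.423 g
cyanocobalamin: 1.83 mg/L × 0.935 L = 1.711 mg
glycerol: 2.1% w/v = 21 g/L → 21 × 0.935 L = 19.635 g

HEPES 8.415 g; kanamycin 1.290 mL; peptone 5.423 g; cyanocobalamin 1.711 mg; glycerol 19.635 g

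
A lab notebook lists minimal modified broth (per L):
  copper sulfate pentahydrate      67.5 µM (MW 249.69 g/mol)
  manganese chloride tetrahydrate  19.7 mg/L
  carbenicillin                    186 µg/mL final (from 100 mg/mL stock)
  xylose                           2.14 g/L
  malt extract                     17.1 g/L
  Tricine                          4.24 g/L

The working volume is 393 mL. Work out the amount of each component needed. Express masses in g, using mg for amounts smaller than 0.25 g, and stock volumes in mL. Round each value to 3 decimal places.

Target volume = 393 mL = 0.393 L.
copper sulfate pentahydrate: 67.5 µmol/L × 249.69 g/mol × 0.393 L ÷ 1000 = 6.624 mg
manganese chloride tetrahydrate: 19.7 mg/L × 0.393 L = 7.742 mg
carbenicillin: dilute stock: 186 µg/mL × 393 mL ÷ 100000 µg/mL = 0.731 mL
xylose: 2.14 g/L × 0.393 L = 0.841 g
malt extract: 17.1 g/L × 0.393 L = 6.720 g
Tricine: 4.24 g/L × 0.393 L = 1.666 g

copper sulfate pentahydrate 6.624 mg; manganese chloride tetrahydrate 7.742 mg; carbenicillin 0.731 mL; xylose 0.841 g; malt extract 6.720 g; Tricine 1.666 g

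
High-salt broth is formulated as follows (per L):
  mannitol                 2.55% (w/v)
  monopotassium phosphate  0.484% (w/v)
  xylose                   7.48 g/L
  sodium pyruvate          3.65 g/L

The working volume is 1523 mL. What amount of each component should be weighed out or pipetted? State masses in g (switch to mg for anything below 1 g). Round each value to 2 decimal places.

mannitol 38.84 g; monopotassium phosphate 7.37 g; xylose 11.39 g; sodium pyruvate 5.56 g

Scale factor relative to 1 L: 1.523.
mannitol: 2.55 g per 100 mL × 1523 mL ÷ 100 = 38.84 g
monopotassium phosphate: 0.484 g per 100 mL × 1523 mL ÷ 100 = 7.37 g
xylose: 7.48 g/L × 1.523 L = 11.39 g
sodium pyruvate: 3.65 g/L × 1.523 L = 5.56 g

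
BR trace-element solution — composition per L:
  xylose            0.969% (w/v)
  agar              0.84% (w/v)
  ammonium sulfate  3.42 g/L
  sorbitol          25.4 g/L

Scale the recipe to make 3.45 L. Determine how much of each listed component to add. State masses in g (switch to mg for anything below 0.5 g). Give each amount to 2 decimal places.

Scale factor relative to 1 L: 3.45.
xylose: 0.969 g per 100 mL × 3450 mL ÷ 100 = 33.43 g
agar: 0.84 g per 100 mL × 3450 mL ÷ 100 = 28.98 g
ammonium sulfate: 3.42 g/L × 3.45 L = 11.80 g
sorbitol: 25.4 g/L × 3.45 L = 87.63 g

xylose 33.43 g; agar 28.98 g; ammonium sulfate 11.80 g; sorbitol 87.63 g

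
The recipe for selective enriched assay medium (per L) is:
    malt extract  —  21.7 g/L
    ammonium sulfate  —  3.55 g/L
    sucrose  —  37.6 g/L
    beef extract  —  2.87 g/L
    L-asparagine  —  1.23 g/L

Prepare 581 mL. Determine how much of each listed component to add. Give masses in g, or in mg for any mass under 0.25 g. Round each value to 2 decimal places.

Scale factor relative to 1 L: 0.581.
malt extract: 21.7 g/L × 0.581 L = 12.61 g
ammonium sulfate: 3.55 g/L × 0.581 L = 2.06 g
sucrose: 37.6 g/L × 0.581 L = 21.85 g
beef extract: 2.87 g/L × 0.581 L = 1.67 g
L-asparagine: 1.23 g/L × 0.581 L = 0.71 g

malt extract 12.61 g; ammonium sulfate 2.06 g; sucrose 21.85 g; beef extract 1.67 g; L-asparagine 0.71 g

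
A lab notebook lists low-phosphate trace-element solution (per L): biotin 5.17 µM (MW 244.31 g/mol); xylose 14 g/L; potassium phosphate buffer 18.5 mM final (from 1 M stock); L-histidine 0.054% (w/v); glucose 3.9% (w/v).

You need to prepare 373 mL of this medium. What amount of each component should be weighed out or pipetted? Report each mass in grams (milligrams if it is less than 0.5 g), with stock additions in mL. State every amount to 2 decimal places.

biotin 0.47 mg; xylose 5.22 g; potassium phosphate buffer 6.90 mL; L-histidine 201.42 mg; glucose 14.55 g

Target volume = 373 mL = 0.373 L.
biotin: 5.17 µmol/L × 244.31 g/mol × 0.373 L ÷ 1000 = 0.47 mg
xylose: 14 g/L × 0.373 L = 5.22 g
potassium phosphate buffer: C1V1 = C2V2 → 18.5 mM × 373 mL ÷ 1000 mM = 6.90 mL
L-histidine: 0.054% w/v = 0.54 g/L → 0.54 × 0.373 L = 0.20142 g = 201.42 mg
glucose: 3.9% w/v = 39 g/L → 39 × 0.373 L = 14.55 g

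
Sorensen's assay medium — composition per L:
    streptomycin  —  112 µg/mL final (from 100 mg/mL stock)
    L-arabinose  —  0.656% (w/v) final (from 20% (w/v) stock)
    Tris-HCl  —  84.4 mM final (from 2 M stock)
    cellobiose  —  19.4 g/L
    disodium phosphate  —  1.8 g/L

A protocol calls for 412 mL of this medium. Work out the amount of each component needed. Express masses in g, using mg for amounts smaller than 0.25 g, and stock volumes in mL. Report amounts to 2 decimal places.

streptomycin 0.46 mL; L-arabinose 13.51 mL; Tris-HCl 17.39 mL; cellobiose 7.99 g; disodium phosphate 0.74 g

Target volume = 412 mL = 0.412 L.
streptomycin: dilute stock: 112 µg/mL × 412 mL ÷ 100000 µg/mL = 0.46 mL
L-arabinose: C1V1 = C2V2 → 0.656% ÷ 20% × 412 mL = 13.51 mL
Tris-HCl: V = C2·V2/C1 = 84.4 mM × 412 mL ÷ 2000 mM = 17.39 mL
cellobiose: 19.4 g/L × 0.412 L = 7.99 g
disodium phosphate: 1.8 g/L × 0.412 L = 0.74 g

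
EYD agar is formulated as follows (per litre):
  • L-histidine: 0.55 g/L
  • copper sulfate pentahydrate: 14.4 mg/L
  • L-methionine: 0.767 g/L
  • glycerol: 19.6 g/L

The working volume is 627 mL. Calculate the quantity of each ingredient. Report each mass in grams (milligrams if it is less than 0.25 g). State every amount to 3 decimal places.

Target volume = 627 mL = 0.627 L.
L-histidine: 0.55 g/L × 0.627 L = 0.345 g
copper sulfate pentahydrate: 14.4 mg/L × 0.627 L = 9.029 mg
L-methionine: 0.767 g/L × 0.627 L = 0.481 g
glycerol: 19.6 g/L × 0.627 L = 12.289 g

L-histidine 0.345 g; copper sulfate pentahydrate 9.029 mg; L-methionine 0.481 g; glycerol 12.289 g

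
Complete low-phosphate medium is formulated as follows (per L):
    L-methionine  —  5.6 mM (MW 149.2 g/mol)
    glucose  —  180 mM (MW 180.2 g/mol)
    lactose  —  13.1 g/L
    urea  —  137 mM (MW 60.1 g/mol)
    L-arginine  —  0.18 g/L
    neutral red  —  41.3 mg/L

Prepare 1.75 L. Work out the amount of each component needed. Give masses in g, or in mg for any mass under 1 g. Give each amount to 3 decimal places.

Scale factor relative to 1 L: 1.75.
L-methionine: 5.6 mmol/L × 149.2 g/mol × 1.75 L ÷ 1000 = 1.462 g
glucose: 180 mmol/L × 180.2 g/mol × 1.75 L ÷ 1000 = 56.763 g
lactose: 13.1 g/L × 1.75 L = 22.925 g
urea: 137 mmol/L × 60.1 g/mol × 1.75 L ÷ 1000 = 14.409 g
L-arginine: 0.18 g/L × 1.75 L = 0.315 g = 315.000 mg
neutral red: 41.3 mg/L × 1.75 L = 72.275 mg

L-methionine 1.462 g; glucose 56.763 g; lactose 22.925 g; urea 14.409 g; L-arginine 315.000 mg; neutral red 72.275 mg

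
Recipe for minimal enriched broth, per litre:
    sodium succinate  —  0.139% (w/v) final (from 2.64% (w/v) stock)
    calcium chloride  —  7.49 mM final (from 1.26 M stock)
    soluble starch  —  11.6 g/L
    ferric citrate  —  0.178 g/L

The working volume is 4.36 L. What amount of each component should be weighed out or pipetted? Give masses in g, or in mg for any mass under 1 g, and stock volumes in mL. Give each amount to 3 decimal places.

sodium succinate 229.561 mL; calcium chloride 25.918 mL; soluble starch 50.576 g; ferric citrate 776.080 mg

Scale factor relative to 1 L: 4.36.
sodium succinate: C1V1 = C2V2 → 0.139% ÷ 2.64% × 4360 mL = 229.561 mL
calcium chloride: C1V1 = C2V2 → 7.49 mM × 4360 mL ÷ 1260 mM = 25.918 mL
soluble starch: 11.6 g/L × 4.36 L = 50.576 g
ferric citrate: 0.178 g/L × 4.36 L = 0.77608 g = 776.080 mg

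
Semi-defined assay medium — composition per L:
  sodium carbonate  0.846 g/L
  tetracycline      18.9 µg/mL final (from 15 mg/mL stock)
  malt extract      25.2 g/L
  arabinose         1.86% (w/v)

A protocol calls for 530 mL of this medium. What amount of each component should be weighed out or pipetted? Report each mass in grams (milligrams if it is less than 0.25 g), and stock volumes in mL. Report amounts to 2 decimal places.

sodium carbonate 0.45 g; tetracycline 0.67 mL; malt extract 13.36 g; arabinose 9.86 g

Scale factor relative to 1 L: 0.53.
sodium carbonate: 0.846 g/L × 0.53 L = 0.45 g
tetracycline: V = C2·V2/C1 = 18.9 µg/mL × 530 mL ÷ 15000 µg/mL = 0.67 mL
malt extract: 25.2 g/L × 0.53 L = 13.36 g
arabinose: 1.86% w/v = 18.6 g/L → 18.6 × 0.53 L = 9.86 g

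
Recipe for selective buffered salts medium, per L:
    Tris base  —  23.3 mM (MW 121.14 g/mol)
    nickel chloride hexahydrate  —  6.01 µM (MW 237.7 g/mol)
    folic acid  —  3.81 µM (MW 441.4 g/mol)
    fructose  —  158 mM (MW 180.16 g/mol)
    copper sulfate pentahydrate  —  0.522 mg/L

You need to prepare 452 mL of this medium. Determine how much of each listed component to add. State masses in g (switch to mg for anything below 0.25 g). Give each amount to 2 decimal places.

Tris base 1.28 g; nickel chloride hexahydrate 0.65 mg; folic acid 0.76 mg; fructose 12.87 g; copper sulfate pentahydrate 0.24 mg

Target volume = 452 mL = 0.452 L.
Tris base: 23.3 mmol/L × 121.14 g/mol × 0.452 L ÷ 1000 = 1.28 g
nickel chloride hexahydrate: 6.01 µmol/L × 237.7 g/mol × 0.452 L ÷ 1000 = 0.65 mg
folic acid: 3.81 µmol/L × 441.4 g/mol × 0.452 L ÷ 1000 = 0.76 mg
fructose: 158 mmol/L × 180.16 g/mol × 0.452 L ÷ 1000 = 12.87 g
copper sulfate pentahydrate: 0.522 mg/L × 0.452 L = 0.24 mg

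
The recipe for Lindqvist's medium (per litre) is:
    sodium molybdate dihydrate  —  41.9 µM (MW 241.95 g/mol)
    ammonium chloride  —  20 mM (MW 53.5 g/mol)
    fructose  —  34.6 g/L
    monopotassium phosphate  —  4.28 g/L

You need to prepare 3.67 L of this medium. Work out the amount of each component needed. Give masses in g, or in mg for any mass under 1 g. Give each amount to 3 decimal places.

Scale factor relative to 1 L: 3.67.
sodium molybdate dihydrate: 41.9 µmol/L × 241.95 g/mol × 3.67 L ÷ 1000 = 37.205 mg
ammonium chloride: 20 mmol/L × 53.5 g/mol × 3.67 L ÷ 1000 = 3.927 g
fructose: 34.6 g/L × 3.67 L = 126.982 g
monopotassium phosphate: 4.28 g/L × 3.67 L = 15.708 g

sodium molybdate dihydrate 37.205 mg; ammonium chloride 3.927 g; fructose 126.982 g; monopotassium phosphate 15.708 g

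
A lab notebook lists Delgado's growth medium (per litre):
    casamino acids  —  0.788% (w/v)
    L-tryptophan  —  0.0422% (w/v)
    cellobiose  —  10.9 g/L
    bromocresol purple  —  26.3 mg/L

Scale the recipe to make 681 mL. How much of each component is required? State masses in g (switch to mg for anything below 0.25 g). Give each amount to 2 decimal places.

casamino acids 5.37 g; L-tryptophan 0.29 g; cellobiose 7.42 g; bromocresol purple 17.91 mg

Working volume: 681 mL = 0.681 L.
casamino acids: 0.788% w/v = 7.88 g/L → 7.88 × 0.681 L = 5.37 g
L-tryptophan: 0.0422% w/v = 0.422 g/L → 0.422 × 0.681 L = 0.29 g
cellobiose: 10.9 g/L × 0.681 L = 7.42 g
bromocresol purple: 26.3 mg/L × 0.681 L = 17.91 mg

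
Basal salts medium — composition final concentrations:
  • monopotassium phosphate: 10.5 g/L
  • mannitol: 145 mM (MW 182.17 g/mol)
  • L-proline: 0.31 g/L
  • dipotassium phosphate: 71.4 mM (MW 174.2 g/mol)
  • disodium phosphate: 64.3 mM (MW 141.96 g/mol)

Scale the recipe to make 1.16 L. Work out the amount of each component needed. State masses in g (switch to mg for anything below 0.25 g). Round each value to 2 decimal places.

Scale factor relative to 1 L: 1.16.
monopotassium phosphate: 10.5 g/L × 1.16 L = 12.18 g
mannitol: 145 mmol/L × 182.17 g/mol × 1.16 L ÷ 1000 = 30.64 g
L-proline: 0.31 g/L × 1.16 L = 0.36 g
dipotassium phosphate: 71.4 mmol/L × 174.2 g/mol × 1.16 L ÷ 1000 = 14.43 g
disodium phosphate: 64.3 mmol/L × 141.96 g/mol × 1.16 L ÷ 1000 = 10.59 g

monopotassium phosphate 12.18 g; mannitol 30.64 g; L-proline 0.36 g; dipotassium phosphate 14.43 g; disodium phosphate 10.59 g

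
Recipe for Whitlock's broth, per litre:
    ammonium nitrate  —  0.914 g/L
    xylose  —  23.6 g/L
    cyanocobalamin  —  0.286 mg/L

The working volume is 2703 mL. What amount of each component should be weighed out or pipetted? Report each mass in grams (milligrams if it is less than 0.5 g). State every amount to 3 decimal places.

ammonium nitrate 2.471 g; xylose 63.791 g; cyanocobalamin 0.773 mg

Target volume = 2703 mL = 2.703 L.
ammonium nitrate: 0.914 g/L × 2.703 L = 2.471 g
xylose: 23.6 g/L × 2.703 L = 63.791 g
cyanocobalamin: 0.286 mg/L × 2.703 L = 0.773 mg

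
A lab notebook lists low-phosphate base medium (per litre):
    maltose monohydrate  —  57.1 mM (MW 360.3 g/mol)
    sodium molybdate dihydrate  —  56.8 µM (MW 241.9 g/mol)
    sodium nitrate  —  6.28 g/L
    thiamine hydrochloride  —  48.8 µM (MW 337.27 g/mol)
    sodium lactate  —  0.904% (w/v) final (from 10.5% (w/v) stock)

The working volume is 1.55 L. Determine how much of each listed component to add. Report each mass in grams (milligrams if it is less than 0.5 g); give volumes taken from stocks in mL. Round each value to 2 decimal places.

Scale factor relative to 1 L: 1.55.
maltose monohydrate: 57.1 mmol/L × 360.3 g/mol × 1.55 L ÷ 1000 = 31.89 g
sodium molybdate dihydrate: 56.8 µmol/L × 241.9 g/mol × 1.55 L ÷ 1000 = 21.30 mg
sodium nitrate: 6.28 g/L × 1.55 L = 9.73 g
thiamine hydrochloride: 48.8 µmol/L × 337.27 g/mol × 1.55 L ÷ 1000 = 25.51 mg
sodium lactate: V = C2·V2/C1 = 0.904% ÷ 10.5% × 1550 mL = 133.45 mL

maltose monohydrate 31.89 g; sodium molybdate dihydrate 21.30 mg; sodium nitrate 9.73 g; thiamine hydrochloride 25.51 mg; sodium lactate 133.45 mL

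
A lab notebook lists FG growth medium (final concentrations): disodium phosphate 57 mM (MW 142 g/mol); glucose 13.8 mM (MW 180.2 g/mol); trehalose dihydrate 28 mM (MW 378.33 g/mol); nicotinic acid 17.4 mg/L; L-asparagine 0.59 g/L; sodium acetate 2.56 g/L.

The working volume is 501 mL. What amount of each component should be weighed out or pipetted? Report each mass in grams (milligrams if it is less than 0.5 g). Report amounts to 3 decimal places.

disodium phosphate 4.055 g; glucose 1.246 g; trehalose dihydrate 5.307 g; nicotinic acid 8.717 mg; L-asparagine 295.590 mg; sodium acetate 1.283 g

Target volume = 501 mL = 0.501 L.
disodium phosphate: 57 mmol/L × 142 g/mol × 0.501 L ÷ 1000 = 4.055 g
glucose: 13.8 mmol/L × 180.2 g/mol × 0.501 L ÷ 1000 = 1.246 g
trehalose dihydrate: 28 mmol/L × 378.33 g/mol × 0.501 L ÷ 1000 = 5.307 g
nicotinic acid: 17.4 mg/L × 0.501 L = 8.717 mg
L-asparagine: 0.59 g/L × 0.501 L = 0.29559 g = 295.590 mg
sodium acetate: 2.56 g/L × 0.501 L = 1.283 g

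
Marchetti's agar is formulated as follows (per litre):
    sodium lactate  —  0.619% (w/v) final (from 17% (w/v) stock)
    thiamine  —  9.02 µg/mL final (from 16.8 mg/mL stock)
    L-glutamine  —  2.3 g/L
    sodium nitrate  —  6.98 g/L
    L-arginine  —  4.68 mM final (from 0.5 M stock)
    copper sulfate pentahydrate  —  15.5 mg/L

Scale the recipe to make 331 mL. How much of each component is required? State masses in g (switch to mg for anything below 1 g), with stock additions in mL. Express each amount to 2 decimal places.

sodium lactate 12.05 mL; thiamine 0.18 mL; L-glutamine 761.30 mg; sodium nitrate 2.31 g; L-arginine 3.10 mL; copper sulfate pentahydrate 5.13 mg

Target volume = 331 mL = 0.331 L.
sodium lactate: C1V1 = C2V2 → 0.619% ÷ 17% × 331 mL = 12.05 mL
thiamine: C1V1 = C2V2 → 9.02 µg/mL × 331 mL ÷ 16800 µg/mL = 0.18 mL
L-glutamine: 2.3 g/L × 0.331 L = 0.7613 g = 761.30 mg
sodium nitrate: 6.98 g/L × 0.331 L = 2.31 g
L-arginine: C1V1 = C2V2 → 4.68 mM × 331 mL ÷ 500 mM = 3.10 mL
copper sulfate pentahydrate: 15.5 mg/L × 0.331 L = 5.13 mg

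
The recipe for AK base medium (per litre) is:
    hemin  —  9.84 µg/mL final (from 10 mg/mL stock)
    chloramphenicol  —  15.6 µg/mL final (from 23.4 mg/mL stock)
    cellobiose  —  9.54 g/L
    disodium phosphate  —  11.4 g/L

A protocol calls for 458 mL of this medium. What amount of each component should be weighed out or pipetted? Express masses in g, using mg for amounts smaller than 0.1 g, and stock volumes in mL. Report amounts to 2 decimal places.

hemin 0.45 mL; chloramphenicol 0.31 mL; cellobiose 4.37 g; disodium phosphate 5.22 g

Working volume: 458 mL = 0.458 L.
hemin: C1V1 = C2V2 → 9.84 µg/mL × 458 mL ÷ 10000 µg/mL = 0.45 mL
chloramphenicol: dilute stock: 15.6 µg/mL × 458 mL ÷ 23400 µg/mL = 0.31 mL
cellobiose: 9.54 g/L × 0.458 L = 4.37 g
disodium phosphate: 11.4 g/L × 0.458 L = 5.22 g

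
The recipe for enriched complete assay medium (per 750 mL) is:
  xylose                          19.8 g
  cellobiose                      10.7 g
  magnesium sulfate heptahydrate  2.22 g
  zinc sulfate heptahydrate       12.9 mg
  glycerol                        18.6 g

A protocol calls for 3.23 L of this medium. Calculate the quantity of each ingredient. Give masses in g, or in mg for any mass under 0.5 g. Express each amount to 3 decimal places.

xylose 85.272 g; cellobiose 46.081 g; magnesium sulfate heptahydrate 9.561 g; zinc sulfate heptahydrate 55.556 mg; glycerol 80.104 g

Scale factor = 3230 mL / 750 mL = 4.30667.
xylose: 19.8 g × (3230 mL / 750 mL) = 85.272 g
cellobiose: 10.7 g × (3230 mL / 750 mL) = 46.081 g
magnesium sulfate heptahydrate: 2.22 g × (3230 mL / 750 mL) = 9.561 g
zinc sulfate heptahydrate: 12.9 mg × (3230 mL / 750 mL) = 55.556 mg
glycerol: 18.6 g × (3230 mL / 750 mL) = 80.104 g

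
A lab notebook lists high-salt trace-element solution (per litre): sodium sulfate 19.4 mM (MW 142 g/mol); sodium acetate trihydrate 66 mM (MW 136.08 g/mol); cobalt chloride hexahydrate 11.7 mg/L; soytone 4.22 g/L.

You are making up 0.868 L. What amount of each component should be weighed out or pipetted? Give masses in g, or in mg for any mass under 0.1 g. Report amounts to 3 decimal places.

Working volume: 0.868 L.
sodium sulfate: 19.4 mmol/L × 142 g/mol × 0.868 L ÷ 1000 = 2.391 g
sodium acetate trihydrate: 66 mmol/L × 136.08 g/mol × 0.868 L ÷ 1000 = 7.796 g
cobalt chloride hexahydrate: 11.7 mg/L × 0.868 L = 10.156 mg
soytone: 4.22 g/L × 0.868 L = 3.663 g

sodium sulfate 2.391 g; sodium acetate trihydrate 7.796 g; cobalt chloride hexahydrate 10.156 mg; soytone 3.663 g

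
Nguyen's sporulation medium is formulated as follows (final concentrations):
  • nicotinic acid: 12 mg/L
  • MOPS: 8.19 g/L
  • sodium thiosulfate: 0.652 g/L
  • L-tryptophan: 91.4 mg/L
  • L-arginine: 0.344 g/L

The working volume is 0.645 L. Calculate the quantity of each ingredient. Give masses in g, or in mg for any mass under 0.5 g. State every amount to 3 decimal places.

Scale factor relative to 1 L: 0.645.
nicotinic acid: 12 mg/L × 0.645 L = 7.740 mg
MOPS: 8.19 g/L × 0.645 L = 5.283 g
sodium thiosulfate: 0.652 g/L × 0.645 L = 0.42054 g = 420.540 mg
L-tryptophan: 91.4 mg/L × 0.645 L = 58.953 mg
L-arginine: 0.344 g/L × 0.645 L = 0.22188 g = 221.880 mg

nicotinic acid 7.740 mg; MOPS 5.283 g; sodium thiosulfate 420.540 mg; L-tryptophan 58.953 mg; L-arginine 221.880 mg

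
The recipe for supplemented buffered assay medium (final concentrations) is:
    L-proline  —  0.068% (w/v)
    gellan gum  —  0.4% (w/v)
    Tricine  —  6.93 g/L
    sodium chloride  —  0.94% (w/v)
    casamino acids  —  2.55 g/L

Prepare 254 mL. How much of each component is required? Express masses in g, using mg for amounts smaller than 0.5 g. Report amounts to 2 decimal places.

L-proline 172.72 mg; gellan gum 1.02 g; Tricine 1.76 g; sodium chloride 2.39 g; casamino acids 0.65 g

Scale factor relative to 1 L: 0.254.
L-proline: 0.068 g per 100 mL × 254 mL ÷ 100 = 0.17272 g = 172.72 mg
gellan gum: 0.4% w/v = 4 g/L → 4 × 0.254 L = 1.02 g
Tricine: 6.93 g/L × 0.254 L = 1.76 g
sodium chloride: 0.94 g per 100 mL × 254 mL ÷ 100 = 2.39 g
casamino acids: 2.55 g/L × 0.254 L = 0.65 g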